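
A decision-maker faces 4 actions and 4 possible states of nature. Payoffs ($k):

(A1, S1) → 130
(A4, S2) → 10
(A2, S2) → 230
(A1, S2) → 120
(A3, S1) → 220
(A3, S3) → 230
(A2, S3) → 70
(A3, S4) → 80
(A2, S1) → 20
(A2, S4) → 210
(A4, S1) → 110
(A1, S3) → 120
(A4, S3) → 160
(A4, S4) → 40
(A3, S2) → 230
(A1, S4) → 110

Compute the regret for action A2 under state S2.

Best payoff under S2 is 230.
Regret = 230 − 230 = 0.

0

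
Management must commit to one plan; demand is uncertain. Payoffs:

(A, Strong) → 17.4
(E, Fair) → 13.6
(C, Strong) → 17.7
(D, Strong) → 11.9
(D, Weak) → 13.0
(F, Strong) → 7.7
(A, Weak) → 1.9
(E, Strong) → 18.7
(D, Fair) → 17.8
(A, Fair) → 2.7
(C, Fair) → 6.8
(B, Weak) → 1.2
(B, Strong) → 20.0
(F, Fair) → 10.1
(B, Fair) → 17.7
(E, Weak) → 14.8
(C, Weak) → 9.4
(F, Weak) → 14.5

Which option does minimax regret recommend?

E

Column bests: Weak=14.8, Fair=17.8, Strong=20.0.
A regrets: 12.9, 15.1, 2.6 → max 15.1
B regrets: 13.6, 0.1, 0.0 → max 13.6
C regrets: 5.4, 11.0, 2.3 → max 11.0
D regrets: 1.8, 0.0, 8.1 → max 8.1
E regrets: 0.0, 4.2, 1.3 → max 4.2
F regrets: 0.3, 7.7, 12.3 → max 12.3
Smallest max regret = 4.2 → E.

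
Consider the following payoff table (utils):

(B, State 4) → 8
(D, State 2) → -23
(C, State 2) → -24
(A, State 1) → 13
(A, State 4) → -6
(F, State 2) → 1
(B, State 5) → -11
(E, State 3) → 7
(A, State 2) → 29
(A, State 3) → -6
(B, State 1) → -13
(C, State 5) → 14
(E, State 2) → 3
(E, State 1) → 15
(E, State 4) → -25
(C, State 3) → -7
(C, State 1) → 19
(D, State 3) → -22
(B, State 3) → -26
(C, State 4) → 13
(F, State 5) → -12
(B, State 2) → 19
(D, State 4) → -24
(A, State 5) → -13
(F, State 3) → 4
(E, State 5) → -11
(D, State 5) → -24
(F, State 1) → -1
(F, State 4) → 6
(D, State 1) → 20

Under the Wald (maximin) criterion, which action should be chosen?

Row minima: A=-13, B=-26, C=-24, D=-24, E=-25, F=-12
Best worst-case = -12 → F.

F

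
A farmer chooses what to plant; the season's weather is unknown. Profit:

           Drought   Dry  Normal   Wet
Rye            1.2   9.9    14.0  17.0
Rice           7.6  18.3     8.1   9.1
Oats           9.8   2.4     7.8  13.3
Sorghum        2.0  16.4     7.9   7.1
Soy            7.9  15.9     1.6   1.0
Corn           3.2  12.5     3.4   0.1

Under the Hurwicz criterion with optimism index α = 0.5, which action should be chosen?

Rice

Rye: 0.5·17.0 + 0.5·1.2 = 9.1
Rice: 0.5·18.3 + 0.5·7.6 = 12.95
Oats: 0.5·13.3 + 0.5·2.4 = 7.85
Sorghum: 0.5·16.4 + 0.5·2.0 = 9.2
Soy: 0.5·15.9 + 0.5·1.0 = 8.45
Corn: 0.5·12.5 + 0.5·0.1 = 6.3
Highest Hurwicz score = 12.95 → Rice.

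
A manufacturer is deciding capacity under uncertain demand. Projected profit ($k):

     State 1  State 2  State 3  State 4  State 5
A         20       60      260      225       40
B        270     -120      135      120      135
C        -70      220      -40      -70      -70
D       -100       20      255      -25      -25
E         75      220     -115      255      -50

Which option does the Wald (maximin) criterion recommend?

A

Row minima: A=20, B=-120, C=-70, D=-100, E=-115
Best worst-case = 20 → A.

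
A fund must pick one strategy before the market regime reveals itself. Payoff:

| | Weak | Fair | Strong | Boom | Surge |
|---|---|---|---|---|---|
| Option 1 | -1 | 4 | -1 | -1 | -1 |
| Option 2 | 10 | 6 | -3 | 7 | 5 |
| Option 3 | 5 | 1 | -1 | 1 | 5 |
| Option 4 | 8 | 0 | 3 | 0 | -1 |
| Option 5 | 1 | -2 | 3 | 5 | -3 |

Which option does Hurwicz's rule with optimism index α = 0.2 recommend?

Option 1: 0.2·4 + 0.8·(-1) = 0
Option 2: 0.2·10 + 0.8·(-3) = -0.4
Option 3: 0.2·5 + 0.8·(-1) = 0.2
Option 4: 0.2·8 + 0.8·(-1) = 0.8
Option 5: 0.2·5 + 0.8·(-3) = -1.4
Highest Hurwicz score = 0.8 → Option 4.

Option 4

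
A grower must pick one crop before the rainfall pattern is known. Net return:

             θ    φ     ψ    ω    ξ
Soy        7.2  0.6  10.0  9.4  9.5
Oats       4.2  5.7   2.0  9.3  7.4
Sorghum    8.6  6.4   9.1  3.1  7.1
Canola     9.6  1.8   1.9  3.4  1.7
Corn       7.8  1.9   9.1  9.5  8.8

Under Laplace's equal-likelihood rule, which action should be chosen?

Row averages: Soy=7.34, Oats=5.72, Sorghum=6.86, Canola=3.68, Corn=7.42
Highest average = 7.42 → Corn.

Corn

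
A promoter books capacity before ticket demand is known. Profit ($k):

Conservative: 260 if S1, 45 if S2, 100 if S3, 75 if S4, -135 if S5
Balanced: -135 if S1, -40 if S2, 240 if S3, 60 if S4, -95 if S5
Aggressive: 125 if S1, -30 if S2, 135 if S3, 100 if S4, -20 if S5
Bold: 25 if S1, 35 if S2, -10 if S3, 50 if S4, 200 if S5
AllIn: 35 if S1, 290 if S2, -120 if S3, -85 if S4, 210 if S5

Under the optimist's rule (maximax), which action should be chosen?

Row maxima: Conservative=260, Balanced=240, Aggressive=135, Bold=200, AllIn=290
Best best-case = 290 → AllIn.

AllIn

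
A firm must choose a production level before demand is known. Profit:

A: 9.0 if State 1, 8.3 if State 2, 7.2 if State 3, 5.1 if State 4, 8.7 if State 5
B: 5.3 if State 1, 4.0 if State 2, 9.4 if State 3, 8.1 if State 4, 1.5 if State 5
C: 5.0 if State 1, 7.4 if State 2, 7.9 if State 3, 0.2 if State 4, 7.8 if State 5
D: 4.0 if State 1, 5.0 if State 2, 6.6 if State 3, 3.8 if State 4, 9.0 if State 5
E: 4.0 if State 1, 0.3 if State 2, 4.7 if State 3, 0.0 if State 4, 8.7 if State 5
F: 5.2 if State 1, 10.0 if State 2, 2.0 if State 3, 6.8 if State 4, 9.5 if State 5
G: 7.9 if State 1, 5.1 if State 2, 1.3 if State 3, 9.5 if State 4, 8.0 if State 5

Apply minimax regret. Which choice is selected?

Column bests: State 1=9.0, State 2=10.0, State 3=9.4, State 4=9.5, State 5=9.5.
A regrets: 0.0, 1.7, 2.2, 4.4, 0.8 → max 4.4
B regrets: 3.7, 6.0, 0.0, 1.4, 8.0 → max 8.0
C regrets: 4.0, 2.6, 1.5, 9.3, 1.7 → max 9.3
D regrets: 5.0, 5.0, 2.8, 5.7, 0.5 → max 5.7
E regrets: 5.0, 9.7, 4.7, 9.5, 0.8 → max 9.7
F regrets: 3.8, 0.0, 7.4, 2.7, 0.0 → max 7.4
G regrets: 1.1, 4.9, 8.1, 0.0, 1.5 → max 8.1
Smallest max regret = 4.4 → A.

A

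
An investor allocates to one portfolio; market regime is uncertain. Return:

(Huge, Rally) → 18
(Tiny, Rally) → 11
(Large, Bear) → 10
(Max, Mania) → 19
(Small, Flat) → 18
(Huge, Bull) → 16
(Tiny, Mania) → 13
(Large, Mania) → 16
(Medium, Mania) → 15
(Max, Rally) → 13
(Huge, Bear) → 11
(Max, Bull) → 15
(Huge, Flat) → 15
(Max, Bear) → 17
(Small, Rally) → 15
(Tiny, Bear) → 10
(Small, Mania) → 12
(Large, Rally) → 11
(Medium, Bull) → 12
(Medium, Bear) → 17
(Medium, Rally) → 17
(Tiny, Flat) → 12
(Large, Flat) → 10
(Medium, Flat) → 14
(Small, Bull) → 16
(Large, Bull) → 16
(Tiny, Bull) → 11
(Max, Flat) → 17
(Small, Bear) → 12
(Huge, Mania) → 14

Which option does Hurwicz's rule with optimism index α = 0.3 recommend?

Tiny: 0.3·13 + 0.7·10 = 10.9
Small: 0.3·18 + 0.7·12 = 13.8
Medium: 0.3·17 + 0.7·12 = 13.5
Large: 0.3·16 + 0.7·10 = 11.8
Huge: 0.3·18 + 0.7·11 = 13.1
Max: 0.3·19 + 0.7·13 = 14.8
Highest Hurwicz score = 14.8 → Max.

Max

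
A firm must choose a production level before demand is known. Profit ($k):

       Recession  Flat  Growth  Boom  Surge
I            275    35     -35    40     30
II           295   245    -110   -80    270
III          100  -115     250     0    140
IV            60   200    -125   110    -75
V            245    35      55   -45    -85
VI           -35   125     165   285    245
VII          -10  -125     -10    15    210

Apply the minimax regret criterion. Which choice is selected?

I

Column bests: Recession=295, Flat=245, Growth=250, Boom=285, Surge=270.
I regrets: 20, 210, 285, 245, 240 → max 285
II regrets: 0, 0, 360, 365, 0 → max 365
III regrets: 195, 360, 0, 285, 130 → max 360
IV regrets: 235, 45, 375, 175, 345 → max 375
V regrets: 50, 210, 195, 330, 355 → max 355
VI regrets: 330, 120, 85, 0, 25 → max 330
VII regrets: 305, 370, 260, 270, 60 → max 370
Smallest max regret = 285 → I.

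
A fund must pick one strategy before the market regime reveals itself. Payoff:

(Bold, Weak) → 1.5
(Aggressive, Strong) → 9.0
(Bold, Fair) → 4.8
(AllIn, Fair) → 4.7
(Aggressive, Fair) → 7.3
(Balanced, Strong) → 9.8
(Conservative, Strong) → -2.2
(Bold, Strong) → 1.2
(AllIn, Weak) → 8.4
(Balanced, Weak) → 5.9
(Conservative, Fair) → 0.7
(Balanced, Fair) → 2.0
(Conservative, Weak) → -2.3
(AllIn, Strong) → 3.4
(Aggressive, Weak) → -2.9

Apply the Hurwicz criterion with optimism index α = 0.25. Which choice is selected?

Conservative: 0.25·0.7 + 0.75·(-2.3) = -1.55
Balanced: 0.25·9.8 + 0.75·2.0 = 3.95
Aggressive: 0.25·9.0 + 0.75·(-2.9) = 0.075
Bold: 0.25·4.8 + 0.75·1.2 = 2.1
AllIn: 0.25·8.4 + 0.75·3.4 = 4.65
Highest Hurwicz score = 4.65 → AllIn.

AllIn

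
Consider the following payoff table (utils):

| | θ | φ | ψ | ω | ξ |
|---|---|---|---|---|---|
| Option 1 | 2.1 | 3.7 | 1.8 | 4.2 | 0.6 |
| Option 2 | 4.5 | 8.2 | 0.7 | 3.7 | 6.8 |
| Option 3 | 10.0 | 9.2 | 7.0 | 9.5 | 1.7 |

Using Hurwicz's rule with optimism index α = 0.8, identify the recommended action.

Option 3

Option 1: 0.8·4.2 + 0.2·0.6 = 3.48
Option 2: 0.8·8.2 + 0.2·0.7 = 6.7
Option 3: 0.8·10.0 + 0.2·1.7 = 8.34
Highest Hurwicz score = 8.34 → Option 3.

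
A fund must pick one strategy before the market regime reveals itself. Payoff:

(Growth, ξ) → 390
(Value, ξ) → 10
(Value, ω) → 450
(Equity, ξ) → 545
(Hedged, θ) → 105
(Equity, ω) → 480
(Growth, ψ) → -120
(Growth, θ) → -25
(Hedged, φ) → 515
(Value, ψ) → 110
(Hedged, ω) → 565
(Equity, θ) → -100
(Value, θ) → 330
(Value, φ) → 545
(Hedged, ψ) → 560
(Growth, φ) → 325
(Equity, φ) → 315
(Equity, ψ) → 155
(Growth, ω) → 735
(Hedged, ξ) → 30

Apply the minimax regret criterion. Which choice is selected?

Equity

Column bests: θ=330, φ=545, ψ=560, ω=735, ξ=545.
Value regrets: 0, 0, 450, 285, 535 → max 535
Hedged regrets: 225, 30, 0, 170, 515 → max 515
Equity regrets: 430, 230, 405, 255, 0 → max 430
Growth regrets: 355, 220, 680, 0, 155 → max 680
Smallest max regret = 430 → Equity.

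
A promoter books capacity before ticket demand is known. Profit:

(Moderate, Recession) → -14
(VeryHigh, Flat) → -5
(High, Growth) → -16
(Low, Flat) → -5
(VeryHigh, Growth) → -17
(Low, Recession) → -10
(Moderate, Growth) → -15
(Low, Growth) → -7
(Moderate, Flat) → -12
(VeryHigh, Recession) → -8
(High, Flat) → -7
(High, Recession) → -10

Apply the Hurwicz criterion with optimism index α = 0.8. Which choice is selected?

Low

Low: 0.8·(-5) + 0.2·(-10) = -6
Moderate: 0.8·(-12) + 0.2·(-15) = -12.6
High: 0.8·(-7) + 0.2·(-16) = -8.8
VeryHigh: 0.8·(-5) + 0.2·(-17) = -7.4
Highest Hurwicz score = -6 → Low.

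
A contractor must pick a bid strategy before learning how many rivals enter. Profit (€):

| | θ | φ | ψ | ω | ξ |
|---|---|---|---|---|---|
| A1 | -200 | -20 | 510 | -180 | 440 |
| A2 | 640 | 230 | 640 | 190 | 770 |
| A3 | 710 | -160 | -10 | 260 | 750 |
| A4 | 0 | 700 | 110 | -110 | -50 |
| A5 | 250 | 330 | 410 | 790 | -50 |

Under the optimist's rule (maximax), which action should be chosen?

Row maxima: A1=510, A2=770, A3=750, A4=700, A5=790
Best best-case = 790 → A5.

A5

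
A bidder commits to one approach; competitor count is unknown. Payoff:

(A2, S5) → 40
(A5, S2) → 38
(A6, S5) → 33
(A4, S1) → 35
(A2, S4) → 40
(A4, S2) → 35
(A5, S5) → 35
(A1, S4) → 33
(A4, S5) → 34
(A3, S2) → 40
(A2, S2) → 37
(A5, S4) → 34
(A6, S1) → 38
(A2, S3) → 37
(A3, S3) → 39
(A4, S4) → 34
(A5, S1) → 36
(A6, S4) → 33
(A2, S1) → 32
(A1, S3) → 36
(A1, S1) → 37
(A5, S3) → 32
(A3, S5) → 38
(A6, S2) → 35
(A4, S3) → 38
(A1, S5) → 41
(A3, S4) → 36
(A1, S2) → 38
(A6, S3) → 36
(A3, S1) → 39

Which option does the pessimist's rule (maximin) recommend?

Row minima: A1=33, A2=32, A3=36, A4=34, A5=32, A6=33
Best worst-case = 36 → A3.

A3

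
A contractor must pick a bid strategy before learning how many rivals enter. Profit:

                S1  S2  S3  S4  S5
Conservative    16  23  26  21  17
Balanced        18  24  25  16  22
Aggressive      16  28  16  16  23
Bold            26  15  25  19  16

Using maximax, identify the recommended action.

Row maxima: Conservative=26, Balanced=25, Aggressive=28, Bold=26
Best best-case = 28 → Aggressive.

Aggressive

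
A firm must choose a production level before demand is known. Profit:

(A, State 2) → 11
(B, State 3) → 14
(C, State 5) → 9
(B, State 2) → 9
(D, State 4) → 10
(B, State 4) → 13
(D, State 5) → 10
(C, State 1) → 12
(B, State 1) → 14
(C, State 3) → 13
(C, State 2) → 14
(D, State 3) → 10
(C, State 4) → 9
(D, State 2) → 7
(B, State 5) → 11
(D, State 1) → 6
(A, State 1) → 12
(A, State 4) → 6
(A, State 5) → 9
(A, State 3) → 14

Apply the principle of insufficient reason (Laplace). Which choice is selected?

B

Row averages: A=10.4, B=12.2, C=11.4, D=8.6
Highest average = 12.2 → B.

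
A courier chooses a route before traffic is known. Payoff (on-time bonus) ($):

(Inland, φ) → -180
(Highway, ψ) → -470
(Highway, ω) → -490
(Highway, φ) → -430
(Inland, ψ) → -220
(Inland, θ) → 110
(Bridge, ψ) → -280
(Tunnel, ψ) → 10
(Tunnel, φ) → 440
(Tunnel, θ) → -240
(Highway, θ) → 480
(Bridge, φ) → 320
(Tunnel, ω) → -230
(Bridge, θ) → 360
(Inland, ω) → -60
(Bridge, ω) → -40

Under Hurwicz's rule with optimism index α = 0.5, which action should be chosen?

Inland: 0.5·110 + 0.5·(-220) = -55
Tunnel: 0.5·440 + 0.5·(-240) = 100
Highway: 0.5·480 + 0.5·(-490) = -5
Bridge: 0.5·360 + 0.5·(-280) = 40
Highest Hurwicz score = 100 → Tunnel.

Tunnel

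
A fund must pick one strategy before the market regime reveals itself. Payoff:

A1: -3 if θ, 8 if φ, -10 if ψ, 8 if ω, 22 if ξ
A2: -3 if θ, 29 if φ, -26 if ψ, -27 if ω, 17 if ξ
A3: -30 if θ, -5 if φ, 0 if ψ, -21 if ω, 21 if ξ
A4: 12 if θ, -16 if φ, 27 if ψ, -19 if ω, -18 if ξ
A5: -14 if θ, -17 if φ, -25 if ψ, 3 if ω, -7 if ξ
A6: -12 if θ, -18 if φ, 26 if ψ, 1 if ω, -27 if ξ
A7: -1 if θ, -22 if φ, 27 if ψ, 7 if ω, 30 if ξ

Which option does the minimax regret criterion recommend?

A1

Column bests: θ=12, φ=29, ψ=27, ω=8, ξ=30.
A1 regrets: 15, 21, 37, 0, 8 → max 37
A2 regrets: 15, 0, 53, 35, 13 → max 53
A3 regrets: 42, 34, 27, 29, 9 → max 42
A4 regrets: 0, 45, 0, 27, 48 → max 48
A5 regrets: 26, 46, 52, 5, 37 → max 52
A6 regrets: 24, 47, 1, 7, 57 → max 57
A7 regrets: 13, 51, 0, 1, 0 → max 51
Smallest max regret = 37 → A1.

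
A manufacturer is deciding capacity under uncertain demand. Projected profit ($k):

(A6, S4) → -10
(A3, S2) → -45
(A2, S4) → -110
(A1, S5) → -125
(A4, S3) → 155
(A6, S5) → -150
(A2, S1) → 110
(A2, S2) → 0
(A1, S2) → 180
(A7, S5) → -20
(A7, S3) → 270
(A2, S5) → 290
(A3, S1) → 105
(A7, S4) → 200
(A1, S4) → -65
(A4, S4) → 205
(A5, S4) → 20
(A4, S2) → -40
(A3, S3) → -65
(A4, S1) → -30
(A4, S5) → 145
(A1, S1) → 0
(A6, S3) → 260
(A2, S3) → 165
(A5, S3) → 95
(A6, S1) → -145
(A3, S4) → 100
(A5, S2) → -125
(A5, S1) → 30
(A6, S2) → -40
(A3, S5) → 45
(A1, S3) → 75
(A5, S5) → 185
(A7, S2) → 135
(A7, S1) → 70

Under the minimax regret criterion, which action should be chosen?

Column bests: S1=110, S2=180, S3=270, S4=205, S5=290.
A1 regrets: 110, 0, 195, 270, 415 → max 415
A2 regrets: 0, 180, 105, 315, 0 → max 315
A3 regrets: 5, 225, 335, 105, 245 → max 335
A4 regrets: 140, 220, 115, 0, 145 → max 220
A5 regrets: 80, 305, 175, 185, 105 → max 305
A6 regrets: 255, 220, 10, 215, 440 → max 440
A7 regrets: 40, 45, 0, 5, 310 → max 310
Smallest max regret = 220 → A4.

A4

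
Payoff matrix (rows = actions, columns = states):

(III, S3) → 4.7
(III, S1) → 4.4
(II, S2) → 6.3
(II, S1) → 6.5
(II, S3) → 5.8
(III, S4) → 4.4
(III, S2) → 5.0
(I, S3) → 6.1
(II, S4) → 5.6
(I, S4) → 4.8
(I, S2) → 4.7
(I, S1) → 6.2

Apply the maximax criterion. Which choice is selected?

II

Row maxima: I=6.2, II=6.5, III=5.0
Best best-case = 6.5 → II.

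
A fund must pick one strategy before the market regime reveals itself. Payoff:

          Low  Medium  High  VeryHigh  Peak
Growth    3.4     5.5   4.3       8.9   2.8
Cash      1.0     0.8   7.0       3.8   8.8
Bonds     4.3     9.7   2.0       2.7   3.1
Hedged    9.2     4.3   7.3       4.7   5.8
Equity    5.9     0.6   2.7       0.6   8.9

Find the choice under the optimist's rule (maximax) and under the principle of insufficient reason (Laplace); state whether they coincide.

Row maxima: Growth=8.9, Cash=8.8, Bonds=9.7, Hedged=9.2, Equity=8.9
Best best-case = 9.7 → Bonds.
Row averages: Growth=4.98, Cash=4.28, Bonds=4.36, Hedged=6.26, Equity=3.74
Highest average = 6.26 → Hedged.

maximax → Bonds; laplace → Hedged (disagree)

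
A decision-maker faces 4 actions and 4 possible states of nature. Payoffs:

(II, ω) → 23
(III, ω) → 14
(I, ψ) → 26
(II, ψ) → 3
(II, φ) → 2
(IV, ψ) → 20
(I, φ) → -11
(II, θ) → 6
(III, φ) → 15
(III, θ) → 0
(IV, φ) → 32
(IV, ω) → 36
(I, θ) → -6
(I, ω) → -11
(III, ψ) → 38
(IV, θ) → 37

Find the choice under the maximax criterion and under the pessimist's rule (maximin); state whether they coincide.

maximax → III; maximin → IV (disagree)

Row maxima: I=26, II=23, III=38, IV=37
Best best-case = 38 → III.
Row minima: I=-11, II=2, III=0, IV=20
Best worst-case = 20 → IV.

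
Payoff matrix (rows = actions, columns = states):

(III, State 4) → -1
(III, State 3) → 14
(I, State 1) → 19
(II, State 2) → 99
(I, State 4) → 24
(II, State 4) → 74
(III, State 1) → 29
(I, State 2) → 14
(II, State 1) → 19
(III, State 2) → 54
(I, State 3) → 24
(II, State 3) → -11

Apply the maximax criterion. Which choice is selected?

II

Row maxima: I=24, II=99, III=54
Best best-case = 99 → II.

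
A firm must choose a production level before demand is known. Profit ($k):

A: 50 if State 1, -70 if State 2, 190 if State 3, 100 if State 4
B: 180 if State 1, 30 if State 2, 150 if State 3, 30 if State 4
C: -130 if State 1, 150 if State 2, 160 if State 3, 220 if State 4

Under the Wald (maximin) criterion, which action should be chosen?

B

Row minima: A=-70, B=30, C=-130
Best worst-case = 30 → B.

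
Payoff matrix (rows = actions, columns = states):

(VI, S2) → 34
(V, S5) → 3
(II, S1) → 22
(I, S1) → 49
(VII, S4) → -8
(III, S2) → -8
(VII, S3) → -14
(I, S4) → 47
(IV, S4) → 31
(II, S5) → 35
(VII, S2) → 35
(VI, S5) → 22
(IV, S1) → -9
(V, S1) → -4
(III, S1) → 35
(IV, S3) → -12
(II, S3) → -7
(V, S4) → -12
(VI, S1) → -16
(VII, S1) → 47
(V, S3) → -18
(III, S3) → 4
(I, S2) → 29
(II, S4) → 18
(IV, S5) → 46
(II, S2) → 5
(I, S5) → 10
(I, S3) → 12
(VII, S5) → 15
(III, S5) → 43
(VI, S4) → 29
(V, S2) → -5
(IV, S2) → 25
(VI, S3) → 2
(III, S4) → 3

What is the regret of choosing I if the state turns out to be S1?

0

Best payoff under S1 is 49.
Regret = 49 − 49 = 0.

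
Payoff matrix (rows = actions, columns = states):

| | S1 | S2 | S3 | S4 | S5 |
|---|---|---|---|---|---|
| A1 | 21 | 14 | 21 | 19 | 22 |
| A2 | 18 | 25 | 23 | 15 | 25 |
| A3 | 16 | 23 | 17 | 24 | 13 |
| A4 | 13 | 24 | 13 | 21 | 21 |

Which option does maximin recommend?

A2

Row minima: A1=14, A2=15, A3=13, A4=13
Best worst-case = 15 → A2.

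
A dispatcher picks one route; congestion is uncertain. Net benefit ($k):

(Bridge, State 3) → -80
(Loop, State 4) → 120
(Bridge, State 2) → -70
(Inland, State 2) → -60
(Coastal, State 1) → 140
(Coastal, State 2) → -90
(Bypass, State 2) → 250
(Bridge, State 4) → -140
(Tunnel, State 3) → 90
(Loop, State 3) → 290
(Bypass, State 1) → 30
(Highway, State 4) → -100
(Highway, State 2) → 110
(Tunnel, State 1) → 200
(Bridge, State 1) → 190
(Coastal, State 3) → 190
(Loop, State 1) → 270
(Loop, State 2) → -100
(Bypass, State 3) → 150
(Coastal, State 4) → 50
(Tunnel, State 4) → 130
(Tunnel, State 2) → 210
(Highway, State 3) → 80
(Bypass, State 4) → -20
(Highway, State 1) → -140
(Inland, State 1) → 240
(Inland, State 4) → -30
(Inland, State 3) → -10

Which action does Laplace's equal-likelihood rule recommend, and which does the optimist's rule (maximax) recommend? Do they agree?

Row averages: Highway=-12.5, Bypass=102.5, Bridge=-25, Loop=145, Inland=35, Tunnel=157.5, Coastal=72.5
Highest average = 157.5 → Tunnel.
Row maxima: Highway=110, Bypass=250, Bridge=190, Loop=290, Inland=240, Tunnel=210, Coastal=190
Best best-case = 290 → Loop.

laplace → Tunnel; maximax → Loop (disagree)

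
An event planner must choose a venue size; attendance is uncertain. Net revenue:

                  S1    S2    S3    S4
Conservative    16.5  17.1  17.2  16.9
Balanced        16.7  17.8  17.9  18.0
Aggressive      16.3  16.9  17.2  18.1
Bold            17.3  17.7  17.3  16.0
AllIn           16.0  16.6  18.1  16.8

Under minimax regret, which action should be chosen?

Column bests: S1=17.3, S2=17.8, S3=18.1, S4=18.1.
Conservative regrets: 0.8, 0.7, 0.9, 1.2 → max 1.2
Balanced regrets: 0.6, 0.0, 0.2, 0.1 → max 0.6
Aggressive regrets: 1.0, 0.9, 0.9, 0.0 → max 1.0
Bold regrets: 0.0, 0.1, 0.8, 2.1 → max 2.1
AllIn regrets: 1.3, 1.2, 0.0, 1.3 → max 1.3
Smallest max regret = 0.6 → Balanced.

Balanced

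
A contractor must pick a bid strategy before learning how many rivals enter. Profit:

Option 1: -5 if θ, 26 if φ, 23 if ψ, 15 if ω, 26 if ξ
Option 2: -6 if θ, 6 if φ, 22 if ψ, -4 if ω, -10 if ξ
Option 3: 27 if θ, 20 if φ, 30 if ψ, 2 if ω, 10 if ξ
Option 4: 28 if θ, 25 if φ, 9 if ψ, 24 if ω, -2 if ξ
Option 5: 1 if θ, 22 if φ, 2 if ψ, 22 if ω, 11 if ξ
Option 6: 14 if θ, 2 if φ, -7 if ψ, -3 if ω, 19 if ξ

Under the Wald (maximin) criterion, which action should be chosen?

Row minima: Option 1=-5, Option 2=-10, Option 3=2, Option 4=-2, Option 5=1, Option 6=-7
Best worst-case = 2 → Option 3.

Option 3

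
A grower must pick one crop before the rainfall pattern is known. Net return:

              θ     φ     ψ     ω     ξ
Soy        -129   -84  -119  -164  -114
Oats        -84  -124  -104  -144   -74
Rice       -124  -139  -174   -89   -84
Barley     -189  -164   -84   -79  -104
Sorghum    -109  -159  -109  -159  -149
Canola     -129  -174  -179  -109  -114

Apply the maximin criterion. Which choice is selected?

Oats

Row minima: Soy=-164, Oats=-144, Rice=-174, Barley=-189, Sorghum=-159, Canola=-179
Best worst-case = -144 → Oats.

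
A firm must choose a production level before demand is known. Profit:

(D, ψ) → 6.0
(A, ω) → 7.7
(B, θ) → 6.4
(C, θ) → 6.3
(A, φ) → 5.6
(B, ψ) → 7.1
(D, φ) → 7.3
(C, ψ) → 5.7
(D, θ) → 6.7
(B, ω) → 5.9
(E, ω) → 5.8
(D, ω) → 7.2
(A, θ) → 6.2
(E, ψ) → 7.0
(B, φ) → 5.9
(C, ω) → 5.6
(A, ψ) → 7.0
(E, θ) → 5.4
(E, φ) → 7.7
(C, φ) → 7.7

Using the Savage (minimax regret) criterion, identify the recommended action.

Column bests: θ=6.7, φ=7.7, ψ=7.1, ω=7.7.
A regrets: 0.5, 2.1, 0.1, 0.0 → max 2.1
B regrets: 0.3, 1.8, 0.0, 1.8 → max 1.8
C regrets: 0.4, 0.0, 1.4, 2.1 → max 2.1
D regrets: 0.0, 0.4, 1.1, 0.5 → max 1.1
E regrets: 1.3, 0.0, 0.1, 1.9 → max 1.9
Smallest max regret = 1.1 → D.

D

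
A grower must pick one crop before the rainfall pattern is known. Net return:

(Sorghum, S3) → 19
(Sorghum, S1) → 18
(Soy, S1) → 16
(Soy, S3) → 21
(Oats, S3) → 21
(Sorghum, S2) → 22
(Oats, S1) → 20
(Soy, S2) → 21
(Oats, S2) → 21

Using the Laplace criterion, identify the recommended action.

Oats

Row averages: Sorghum=59/3, Oats=62/3, Soy=58/3
Highest average = 62/3 → Oats.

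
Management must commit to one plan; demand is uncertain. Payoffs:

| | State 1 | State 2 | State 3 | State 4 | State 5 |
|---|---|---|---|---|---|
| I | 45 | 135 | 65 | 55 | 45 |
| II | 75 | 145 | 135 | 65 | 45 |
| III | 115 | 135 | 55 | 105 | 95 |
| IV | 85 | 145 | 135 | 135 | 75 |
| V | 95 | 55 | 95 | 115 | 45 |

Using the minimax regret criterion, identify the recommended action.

IV

Column bests: State 1=115, State 2=145, State 3=135, State 4=135, State 5=95.
I regrets: 70, 10, 70, 80, 50 → max 80
II regrets: 40, 0, 0, 70, 50 → max 70
III regrets: 0, 10, 80, 30, 0 → max 80
IV regrets: 30, 0, 0, 0, 20 → max 30
V regrets: 20, 90, 40, 20, 50 → max 90
Smallest max regret = 30 → IV.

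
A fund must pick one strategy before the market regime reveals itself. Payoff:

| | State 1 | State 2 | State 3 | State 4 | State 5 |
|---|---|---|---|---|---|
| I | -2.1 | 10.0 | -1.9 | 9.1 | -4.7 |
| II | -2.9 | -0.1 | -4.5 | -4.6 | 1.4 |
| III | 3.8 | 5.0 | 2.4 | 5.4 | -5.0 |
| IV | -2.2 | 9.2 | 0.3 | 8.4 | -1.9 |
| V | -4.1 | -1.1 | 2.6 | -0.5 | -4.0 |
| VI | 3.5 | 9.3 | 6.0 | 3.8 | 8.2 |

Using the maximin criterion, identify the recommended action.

Row minima: I=-4.7, II=-4.6, III=-5.0, IV=-2.2, V=-4.1, VI=3.5
Best worst-case = 3.5 → VI.

VI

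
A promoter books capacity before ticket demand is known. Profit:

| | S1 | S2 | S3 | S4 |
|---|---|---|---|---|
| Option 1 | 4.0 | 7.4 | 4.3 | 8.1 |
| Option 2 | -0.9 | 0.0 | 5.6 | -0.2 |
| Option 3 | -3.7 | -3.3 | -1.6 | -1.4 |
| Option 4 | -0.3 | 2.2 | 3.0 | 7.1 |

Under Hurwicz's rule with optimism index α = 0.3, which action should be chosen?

Option 1

Option 1: 0.3·8.1 + 0.7·4.0 = 5.23
Option 2: 0.3·5.6 + 0.7·(-0.9) = 1.05
Option 3: 0.3·(-1.4) + 0.7·(-3.7) = -3.01
Option 4: 0.3·7.1 + 0.7·(-0.3) = 1.92
Highest Hurwicz score = 5.23 → Option 1.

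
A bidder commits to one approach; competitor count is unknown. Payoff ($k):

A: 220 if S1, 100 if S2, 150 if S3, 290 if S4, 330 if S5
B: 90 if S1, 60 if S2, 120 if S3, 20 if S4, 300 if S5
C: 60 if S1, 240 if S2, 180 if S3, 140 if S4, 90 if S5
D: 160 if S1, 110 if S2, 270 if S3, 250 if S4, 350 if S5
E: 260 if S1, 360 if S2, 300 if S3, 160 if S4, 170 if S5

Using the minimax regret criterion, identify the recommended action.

Column bests: S1=260, S2=360, S3=300, S4=290, S5=350.
A regrets: 40, 260, 150, 0, 20 → max 260
B regrets: 170, 300, 180, 270, 50 → max 300
C regrets: 200, 120, 120, 150, 260 → max 260
D regrets: 100, 250, 30, 40, 0 → max 250
E regrets: 0, 0, 0, 130, 180 → max 180
Smallest max regret = 180 → E.

E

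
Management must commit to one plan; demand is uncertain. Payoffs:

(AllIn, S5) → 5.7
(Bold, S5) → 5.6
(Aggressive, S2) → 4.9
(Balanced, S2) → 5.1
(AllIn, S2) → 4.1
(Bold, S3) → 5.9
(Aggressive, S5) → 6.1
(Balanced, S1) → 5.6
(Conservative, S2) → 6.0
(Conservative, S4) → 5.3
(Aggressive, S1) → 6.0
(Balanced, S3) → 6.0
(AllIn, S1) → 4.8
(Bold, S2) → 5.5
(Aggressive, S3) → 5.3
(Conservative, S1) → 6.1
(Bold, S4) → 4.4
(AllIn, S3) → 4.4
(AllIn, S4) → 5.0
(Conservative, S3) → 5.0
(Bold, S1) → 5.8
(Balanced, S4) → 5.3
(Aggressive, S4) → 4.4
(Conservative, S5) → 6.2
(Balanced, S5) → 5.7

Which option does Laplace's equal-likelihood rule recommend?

Conservative

Row averages: Conservative=5.72, Balanced=5.54, Aggressive=5.34, Bold=5.44, AllIn=4.8
Highest average = 5.72 → Conservative.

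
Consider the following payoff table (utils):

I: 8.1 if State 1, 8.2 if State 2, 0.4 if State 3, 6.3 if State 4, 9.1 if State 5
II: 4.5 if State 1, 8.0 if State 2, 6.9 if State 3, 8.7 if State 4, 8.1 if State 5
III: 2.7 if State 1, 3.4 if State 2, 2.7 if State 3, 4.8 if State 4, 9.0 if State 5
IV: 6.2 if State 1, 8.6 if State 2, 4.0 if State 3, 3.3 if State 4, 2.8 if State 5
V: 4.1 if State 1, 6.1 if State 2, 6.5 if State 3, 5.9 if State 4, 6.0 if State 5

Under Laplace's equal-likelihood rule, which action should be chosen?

II

Row averages: I=6.42, II=7.24, III=4.52, IV=4.98, V=5.72
Highest average = 7.24 → II.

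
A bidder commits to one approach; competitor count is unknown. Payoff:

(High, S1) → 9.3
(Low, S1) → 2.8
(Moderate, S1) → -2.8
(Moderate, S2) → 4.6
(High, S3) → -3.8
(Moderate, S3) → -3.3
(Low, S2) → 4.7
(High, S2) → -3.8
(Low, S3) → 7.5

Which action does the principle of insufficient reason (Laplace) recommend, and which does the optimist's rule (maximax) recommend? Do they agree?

laplace → Low; maximax → High (disagree)

Row averages: Low=5, Moderate=-0.5, High=17/30
Highest average = 5 → Low.
Row maxima: Low=7.5, Moderate=4.6, High=9.3
Best best-case = 9.3 → High.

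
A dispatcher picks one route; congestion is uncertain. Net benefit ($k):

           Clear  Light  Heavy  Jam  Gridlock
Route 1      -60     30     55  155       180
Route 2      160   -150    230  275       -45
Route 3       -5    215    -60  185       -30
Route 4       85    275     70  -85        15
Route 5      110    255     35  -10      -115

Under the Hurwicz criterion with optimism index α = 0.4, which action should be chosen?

Route 4

Route 1: 0.4·180 + 0.6·(-60) = 36
Route 2: 0.4·275 + 0.6·(-150) = 20
Route 3: 0.4·215 + 0.6·(-60) = 50
Route 4: 0.4·275 + 0.6·(-85) = 59
Route 5: 0.4·255 + 0.6·(-115) = 33
Highest Hurwicz score = 59 → Route 4.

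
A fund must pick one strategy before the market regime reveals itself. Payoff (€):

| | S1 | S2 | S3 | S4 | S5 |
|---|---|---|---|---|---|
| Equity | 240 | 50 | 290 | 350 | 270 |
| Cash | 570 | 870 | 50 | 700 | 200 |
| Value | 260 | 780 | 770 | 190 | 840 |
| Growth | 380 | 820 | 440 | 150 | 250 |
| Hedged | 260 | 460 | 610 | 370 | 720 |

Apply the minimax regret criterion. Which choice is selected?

Hedged

Column bests: S1=570, S2=870, S3=770, S4=700, S5=840.
Equity regrets: 330, 820, 480, 350, 570 → max 820
Cash regrets: 0, 0, 720, 0, 640 → max 720
Value regrets: 310, 90, 0, 510, 0 → max 510
Growth regrets: 190, 50, 330, 550, 590 → max 590
Hedged regrets: 310, 410, 160, 330, 120 → max 410
Smallest max regret = 410 → Hedged.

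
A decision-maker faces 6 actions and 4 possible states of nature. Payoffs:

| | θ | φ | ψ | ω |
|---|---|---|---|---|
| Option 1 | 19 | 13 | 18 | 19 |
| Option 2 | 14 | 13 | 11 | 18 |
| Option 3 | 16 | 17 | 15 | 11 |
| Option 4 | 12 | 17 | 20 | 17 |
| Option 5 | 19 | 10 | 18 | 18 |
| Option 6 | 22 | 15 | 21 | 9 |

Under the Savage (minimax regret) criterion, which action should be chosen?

Column bests: θ=22, φ=17, ψ=21, ω=19.
Option 1 regrets: 3, 4, 3, 0 → max 4
Option 2 regrets: 8, 4, 10, 1 → max 10
Option 3 regrets: 6, 0, 6, 8 → max 8
Option 4 regrets: 10, 0, 1, 2 → max 10
Option 5 regrets: 3, 7, 3, 1 → max 7
Option 6 regrets: 0, 2, 0, 10 → max 10
Smallest max regret = 4 → Option 1.

Option 1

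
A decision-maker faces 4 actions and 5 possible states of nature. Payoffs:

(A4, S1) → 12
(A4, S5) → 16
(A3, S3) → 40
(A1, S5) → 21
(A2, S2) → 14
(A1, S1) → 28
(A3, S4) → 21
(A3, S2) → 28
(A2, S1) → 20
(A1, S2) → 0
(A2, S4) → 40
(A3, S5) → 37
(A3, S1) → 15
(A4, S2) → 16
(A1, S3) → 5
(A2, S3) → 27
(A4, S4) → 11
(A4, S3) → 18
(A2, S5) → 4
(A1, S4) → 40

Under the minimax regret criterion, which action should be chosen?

Column bests: S1=28, S2=28, S3=40, S4=40, S5=37.
A1 regrets: 0, 28, 35, 0, 16 → max 35
A2 regrets: 8, 14, 13, 0, 33 → max 33
A3 regrets: 13, 0, 0, 19, 0 → max 19
A4 regrets: 16, 12, 22, 29, 21 → max 29
Smallest max regret = 19 → A3.

A3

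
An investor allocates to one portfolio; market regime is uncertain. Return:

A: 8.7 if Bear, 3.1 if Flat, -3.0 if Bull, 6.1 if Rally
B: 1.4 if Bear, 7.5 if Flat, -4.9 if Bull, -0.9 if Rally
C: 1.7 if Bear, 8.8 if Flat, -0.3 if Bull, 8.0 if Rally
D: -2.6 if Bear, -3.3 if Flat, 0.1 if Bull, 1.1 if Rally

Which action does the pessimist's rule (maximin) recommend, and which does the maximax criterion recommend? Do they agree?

maximin → C; maximax → C (agree)

Row minima: A=-3.0, B=-4.9, C=-0.3, D=-3.3
Best worst-case = -0.3 → C.
Row maxima: A=8.7, B=7.5, C=8.8, D=1.1
Best best-case = 8.8 → C.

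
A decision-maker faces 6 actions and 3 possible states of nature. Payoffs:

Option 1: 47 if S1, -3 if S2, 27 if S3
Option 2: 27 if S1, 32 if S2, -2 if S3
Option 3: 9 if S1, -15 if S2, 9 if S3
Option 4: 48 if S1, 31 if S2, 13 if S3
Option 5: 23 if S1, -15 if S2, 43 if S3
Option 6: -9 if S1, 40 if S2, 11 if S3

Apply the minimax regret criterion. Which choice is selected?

Option 4

Column bests: S1=48, S2=40, S3=43.
Option 1 regrets: 1, 43, 16 → max 43
Option 2 regrets: 21, 8, 45 → max 45
Option 3 regrets: 39, 55, 34 → max 55
Option 4 regrets: 0, 9, 30 → max 30
Option 5 regrets: 25, 55, 0 → max 55
Option 6 regrets: 57, 0, 32 → max 57
Smallest max regret = 30 → Option 4.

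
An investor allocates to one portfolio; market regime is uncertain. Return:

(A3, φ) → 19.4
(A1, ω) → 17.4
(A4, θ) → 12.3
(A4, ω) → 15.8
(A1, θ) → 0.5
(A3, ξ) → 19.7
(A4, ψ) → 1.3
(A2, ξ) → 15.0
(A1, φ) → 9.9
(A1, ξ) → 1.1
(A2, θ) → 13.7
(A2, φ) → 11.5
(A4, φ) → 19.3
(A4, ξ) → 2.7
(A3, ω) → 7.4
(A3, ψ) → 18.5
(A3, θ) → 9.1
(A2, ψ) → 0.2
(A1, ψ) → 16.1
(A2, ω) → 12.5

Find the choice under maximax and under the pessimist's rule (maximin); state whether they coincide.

maximax → A3; maximin → A3 (agree)

Row maxima: A1=17.4, A2=15.0, A3=19.7, A4=19.3
Best best-case = 19.7 → A3.
Row minima: A1=0.5, A2=0.2, A3=7.4, A4=1.3
Best worst-case = 7.4 → A3.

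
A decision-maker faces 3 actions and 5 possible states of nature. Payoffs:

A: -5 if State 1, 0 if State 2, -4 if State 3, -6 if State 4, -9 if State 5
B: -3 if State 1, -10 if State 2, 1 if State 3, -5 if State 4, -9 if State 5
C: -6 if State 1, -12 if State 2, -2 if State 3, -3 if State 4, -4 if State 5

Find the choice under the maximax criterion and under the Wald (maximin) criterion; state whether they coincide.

Row maxima: A=0, B=1, C=-2
Best best-case = 1 → B.
Row minima: A=-9, B=-10, C=-12
Best worst-case = -9 → A.

maximax → B; maximin → A (disagree)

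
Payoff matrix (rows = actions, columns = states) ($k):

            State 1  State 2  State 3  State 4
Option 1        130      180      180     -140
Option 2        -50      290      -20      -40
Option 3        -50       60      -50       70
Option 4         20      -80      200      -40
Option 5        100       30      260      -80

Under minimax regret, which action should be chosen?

Column bests: State 1=130, State 2=290, State 3=260, State 4=70.
Option 1 regrets: 0, 110, 80, 210 → max 210
Option 2 regrets: 180, 0, 280, 110 → max 280
Option 3 regrets: 180, 230, 310, 0 → max 310
Option 4 regrets: 110, 370, 60, 110 → max 370
Option 5 regrets: 30, 260, 0, 150 → max 260
Smallest max regret = 210 → Option 1.

Option 1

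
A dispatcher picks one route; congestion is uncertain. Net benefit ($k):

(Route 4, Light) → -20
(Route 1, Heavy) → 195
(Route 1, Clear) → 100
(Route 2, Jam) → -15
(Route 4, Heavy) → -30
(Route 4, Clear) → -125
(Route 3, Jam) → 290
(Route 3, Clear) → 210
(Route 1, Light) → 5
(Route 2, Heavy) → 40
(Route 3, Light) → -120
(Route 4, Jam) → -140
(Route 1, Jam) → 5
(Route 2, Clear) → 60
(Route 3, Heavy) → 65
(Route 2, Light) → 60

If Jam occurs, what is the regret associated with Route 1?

285

Best payoff under Jam is 290.
Regret = 290 − 5 = 285.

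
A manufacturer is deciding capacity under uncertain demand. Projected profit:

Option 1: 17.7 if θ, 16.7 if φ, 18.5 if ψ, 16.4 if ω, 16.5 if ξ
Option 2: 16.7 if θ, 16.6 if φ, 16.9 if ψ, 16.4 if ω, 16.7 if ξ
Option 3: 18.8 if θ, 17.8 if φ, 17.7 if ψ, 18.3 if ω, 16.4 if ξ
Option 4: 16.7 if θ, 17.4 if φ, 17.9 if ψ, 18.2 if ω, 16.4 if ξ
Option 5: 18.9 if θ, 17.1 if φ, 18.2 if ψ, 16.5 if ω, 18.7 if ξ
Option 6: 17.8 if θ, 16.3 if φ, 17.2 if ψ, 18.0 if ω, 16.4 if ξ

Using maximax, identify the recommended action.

Row maxima: Option 1=18.5, Option 2=16.9, Option 3=18.8, Option 4=18.2, Option 5=18.9, Option 6=18.0
Best best-case = 18.9 → Option 5.

Option 5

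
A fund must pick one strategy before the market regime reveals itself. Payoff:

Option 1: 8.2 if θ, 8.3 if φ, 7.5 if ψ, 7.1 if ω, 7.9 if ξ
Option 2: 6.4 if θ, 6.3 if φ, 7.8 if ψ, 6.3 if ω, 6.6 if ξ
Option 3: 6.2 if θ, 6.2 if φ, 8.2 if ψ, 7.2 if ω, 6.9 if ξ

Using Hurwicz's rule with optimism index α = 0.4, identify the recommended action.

Option 1

Option 1: 0.4·8.3 + 0.6·7.1 = 7.58
Option 2: 0.4·7.8 + 0.6·6.3 = 6.9
Option 3: 0.4·8.2 + 0.6·6.2 = 7
Highest Hurwicz score = 7.58 → Option 1.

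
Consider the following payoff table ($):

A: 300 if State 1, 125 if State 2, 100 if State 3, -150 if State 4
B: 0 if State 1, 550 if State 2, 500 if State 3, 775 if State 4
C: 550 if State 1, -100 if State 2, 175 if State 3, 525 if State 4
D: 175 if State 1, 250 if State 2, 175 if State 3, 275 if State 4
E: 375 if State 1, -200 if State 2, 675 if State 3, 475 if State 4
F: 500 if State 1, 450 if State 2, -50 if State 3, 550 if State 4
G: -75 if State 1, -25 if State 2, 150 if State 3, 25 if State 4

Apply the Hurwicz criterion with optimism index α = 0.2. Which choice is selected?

D

A: 0.2·300 + 0.8·(-150) = -60
B: 0.2·775 + 0.8·0 = 155
C: 0.2·550 + 0.8·(-100) = 30
D: 0.2·275 + 0.8·175 = 195
E: 0.2·675 + 0.8·(-200) = -25
F: 0.2·550 + 0.8·(-50) = 70
G: 0.2·150 + 0.8·(-75) = -30
Highest Hurwicz score = 195 → D.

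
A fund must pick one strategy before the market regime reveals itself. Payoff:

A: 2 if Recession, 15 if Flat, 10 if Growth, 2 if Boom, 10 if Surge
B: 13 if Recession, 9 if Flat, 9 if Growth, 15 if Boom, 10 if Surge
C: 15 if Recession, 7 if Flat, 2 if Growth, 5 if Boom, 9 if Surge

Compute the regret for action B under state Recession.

2

Best payoff under Recession is 15.
Regret = 15 − 13 = 2.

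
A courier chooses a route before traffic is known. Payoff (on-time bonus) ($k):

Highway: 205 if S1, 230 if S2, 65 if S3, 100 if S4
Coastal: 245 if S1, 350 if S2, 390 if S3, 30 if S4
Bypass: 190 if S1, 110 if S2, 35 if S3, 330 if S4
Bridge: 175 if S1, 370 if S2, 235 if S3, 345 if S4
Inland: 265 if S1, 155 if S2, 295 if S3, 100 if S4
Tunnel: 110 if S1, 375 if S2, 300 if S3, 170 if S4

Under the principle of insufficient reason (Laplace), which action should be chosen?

Bridge

Row averages: Highway=150, Coastal=253.75, Bypass=166.25, Bridge=281.25, Inland=203.75, Tunnel=238.75
Highest average = 281.25 → Bridge.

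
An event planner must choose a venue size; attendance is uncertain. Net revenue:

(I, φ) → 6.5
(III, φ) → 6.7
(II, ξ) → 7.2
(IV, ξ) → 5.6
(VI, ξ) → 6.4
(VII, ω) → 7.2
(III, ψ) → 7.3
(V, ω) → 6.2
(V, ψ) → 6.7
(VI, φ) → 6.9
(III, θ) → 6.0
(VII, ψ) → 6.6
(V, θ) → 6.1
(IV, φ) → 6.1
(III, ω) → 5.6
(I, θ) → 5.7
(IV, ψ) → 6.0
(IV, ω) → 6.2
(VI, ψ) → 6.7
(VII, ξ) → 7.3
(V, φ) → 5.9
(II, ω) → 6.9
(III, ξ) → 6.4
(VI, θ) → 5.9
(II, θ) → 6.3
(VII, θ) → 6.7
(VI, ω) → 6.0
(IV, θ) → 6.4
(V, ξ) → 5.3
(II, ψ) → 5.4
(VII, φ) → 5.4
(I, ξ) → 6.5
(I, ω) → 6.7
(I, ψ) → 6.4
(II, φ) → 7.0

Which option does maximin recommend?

Row minima: I=5.7, II=5.4, III=5.6, IV=5.6, V=5.3, VI=5.9, VII=5.4
Best worst-case = 5.9 → VI.

VI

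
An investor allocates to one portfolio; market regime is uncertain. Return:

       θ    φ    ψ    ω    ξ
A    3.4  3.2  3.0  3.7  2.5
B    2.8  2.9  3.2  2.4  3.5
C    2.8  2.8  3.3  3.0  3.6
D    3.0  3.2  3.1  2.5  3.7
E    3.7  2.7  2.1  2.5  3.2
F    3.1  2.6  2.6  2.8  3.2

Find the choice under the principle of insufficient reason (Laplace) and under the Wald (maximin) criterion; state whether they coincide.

laplace → A; maximin → C (disagree)

Row averages: A=3.16, B=2.96, C=3.1, D=3.1, E=2.84, F=2.86
Highest average = 3.16 → A.
Row minima: A=2.5, B=2.4, C=2.8, D=2.5, E=2.1, F=2.6
Best worst-case = 2.8 → C.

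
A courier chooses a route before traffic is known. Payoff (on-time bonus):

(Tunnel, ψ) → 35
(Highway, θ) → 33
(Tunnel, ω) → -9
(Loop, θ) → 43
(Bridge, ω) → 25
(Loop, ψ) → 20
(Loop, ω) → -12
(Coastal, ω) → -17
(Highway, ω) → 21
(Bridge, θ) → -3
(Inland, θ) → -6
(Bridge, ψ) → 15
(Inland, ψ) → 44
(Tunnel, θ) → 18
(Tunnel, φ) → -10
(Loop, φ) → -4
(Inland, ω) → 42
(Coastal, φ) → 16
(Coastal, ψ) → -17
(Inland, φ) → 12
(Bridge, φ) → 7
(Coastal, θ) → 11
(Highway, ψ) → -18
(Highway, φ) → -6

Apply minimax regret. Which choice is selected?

Bridge

Column bests: θ=43, φ=16, ψ=44, ω=42.
Bridge regrets: 46, 9, 29, 17 → max 46
Coastal regrets: 32, 0, 61, 59 → max 61
Inland regrets: 49, 4, 0, 0 → max 49
Highway regrets: 10, 22, 62, 21 → max 62
Loop regrets: 0, 20, 24, 54 → max 54
Tunnel regrets: 25, 26, 9, 51 → max 51
Smallest max regret = 46 → Bridge.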